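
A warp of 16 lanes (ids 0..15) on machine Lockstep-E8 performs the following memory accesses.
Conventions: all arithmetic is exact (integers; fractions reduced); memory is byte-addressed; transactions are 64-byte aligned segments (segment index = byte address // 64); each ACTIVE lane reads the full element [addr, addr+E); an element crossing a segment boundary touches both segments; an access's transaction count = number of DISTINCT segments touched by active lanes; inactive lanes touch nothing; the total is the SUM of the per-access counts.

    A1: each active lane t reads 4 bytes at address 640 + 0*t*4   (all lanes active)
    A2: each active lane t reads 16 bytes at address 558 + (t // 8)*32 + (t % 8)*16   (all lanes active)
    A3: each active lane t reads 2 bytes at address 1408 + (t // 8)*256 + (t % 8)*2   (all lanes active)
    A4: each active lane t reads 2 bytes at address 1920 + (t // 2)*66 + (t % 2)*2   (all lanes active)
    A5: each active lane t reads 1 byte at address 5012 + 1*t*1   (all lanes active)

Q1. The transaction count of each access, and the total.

A1: 1 transaction
A2: 4 transactions
A3: 2 transactions
A4: 8 transactions
A5: 1 transaction

Answer: 1,4,2,8,1; total 16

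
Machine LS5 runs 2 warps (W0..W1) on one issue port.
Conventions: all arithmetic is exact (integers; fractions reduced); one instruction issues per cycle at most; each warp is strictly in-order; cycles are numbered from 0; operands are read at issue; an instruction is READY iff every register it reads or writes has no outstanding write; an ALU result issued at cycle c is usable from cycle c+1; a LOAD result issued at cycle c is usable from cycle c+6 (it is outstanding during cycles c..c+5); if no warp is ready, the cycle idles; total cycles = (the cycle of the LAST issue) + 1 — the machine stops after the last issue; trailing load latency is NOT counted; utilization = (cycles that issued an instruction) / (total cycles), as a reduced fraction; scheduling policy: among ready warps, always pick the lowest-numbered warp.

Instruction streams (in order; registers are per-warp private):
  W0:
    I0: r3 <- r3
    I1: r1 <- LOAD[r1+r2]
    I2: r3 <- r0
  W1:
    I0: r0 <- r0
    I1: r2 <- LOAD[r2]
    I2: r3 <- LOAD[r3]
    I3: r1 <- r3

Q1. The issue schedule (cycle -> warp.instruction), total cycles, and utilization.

cycle 0: W0.I0
cycle 1: W0.I1
cycle 2: W0.I2
cycle 3: W1.I0
cycle 4: W1.I1
cycle 5: W1.I2
cycle 6: idle
cycle 7: idle
cycle 8: idle
cycle 9: idle
cycle 10: idle
cycle 11: W1.I3

Answer: 12 cycles, utilization 7/12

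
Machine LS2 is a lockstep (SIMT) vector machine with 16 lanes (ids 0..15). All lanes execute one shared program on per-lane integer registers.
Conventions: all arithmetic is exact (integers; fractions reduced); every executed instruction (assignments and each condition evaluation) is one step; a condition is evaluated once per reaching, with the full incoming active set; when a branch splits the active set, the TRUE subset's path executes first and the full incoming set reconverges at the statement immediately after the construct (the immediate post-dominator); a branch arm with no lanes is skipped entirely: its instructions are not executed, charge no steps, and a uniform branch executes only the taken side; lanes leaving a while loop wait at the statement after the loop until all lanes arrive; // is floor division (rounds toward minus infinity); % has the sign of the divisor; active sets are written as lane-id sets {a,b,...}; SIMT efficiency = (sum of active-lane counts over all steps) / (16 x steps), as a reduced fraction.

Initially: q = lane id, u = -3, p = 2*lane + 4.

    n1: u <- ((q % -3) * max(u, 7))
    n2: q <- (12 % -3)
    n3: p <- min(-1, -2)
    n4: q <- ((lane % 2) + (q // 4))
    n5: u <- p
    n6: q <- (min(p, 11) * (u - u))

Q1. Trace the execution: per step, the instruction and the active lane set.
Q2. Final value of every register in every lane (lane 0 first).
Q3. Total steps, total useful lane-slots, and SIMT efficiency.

step 0: u <- ((q % -3) * max(u, 7))  {0,1,2,3,4,5,6,7,8,9,10,11,12,13,14,15}
step 1: q <- (12 % -3)               {0,1,2,3,4,5,6,7,8,9,10,11,12,13,14,15}
step 2: p <- min(-1, -2)             {0,1,2,3,4,5,6,7,8,9,10,11,12,13,14,15}
step 3: q <- ((lane % 2) + (q // 4)) {0,1,2,3,4,5,6,7,8,9,10,11,12,13,14,15}
step 4: u <- p                       {0,1,2,3,4,5,6,7,8,9,10,11,12,13,14,15}
step 5: q <- (min(p, 11) * (u - u))  {0,1,2,3,4,5,6,7,8,9,10,11,12,13,14,15}

Answer: 6 steps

q: 0,0,0,0,0,0,0,0,0,0,0,0,0,0,0,0
u: -2,-2,-2,-2,-2,-2,-2,-2,-2,-2,-2,-2,-2,-2,-2,-2
p: -2,-2,-2,-2,-2,-2,-2,-2,-2,-2,-2,-2,-2,-2,-2,-2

steps = 6; useful = 96; efficiency = 96/96 = 1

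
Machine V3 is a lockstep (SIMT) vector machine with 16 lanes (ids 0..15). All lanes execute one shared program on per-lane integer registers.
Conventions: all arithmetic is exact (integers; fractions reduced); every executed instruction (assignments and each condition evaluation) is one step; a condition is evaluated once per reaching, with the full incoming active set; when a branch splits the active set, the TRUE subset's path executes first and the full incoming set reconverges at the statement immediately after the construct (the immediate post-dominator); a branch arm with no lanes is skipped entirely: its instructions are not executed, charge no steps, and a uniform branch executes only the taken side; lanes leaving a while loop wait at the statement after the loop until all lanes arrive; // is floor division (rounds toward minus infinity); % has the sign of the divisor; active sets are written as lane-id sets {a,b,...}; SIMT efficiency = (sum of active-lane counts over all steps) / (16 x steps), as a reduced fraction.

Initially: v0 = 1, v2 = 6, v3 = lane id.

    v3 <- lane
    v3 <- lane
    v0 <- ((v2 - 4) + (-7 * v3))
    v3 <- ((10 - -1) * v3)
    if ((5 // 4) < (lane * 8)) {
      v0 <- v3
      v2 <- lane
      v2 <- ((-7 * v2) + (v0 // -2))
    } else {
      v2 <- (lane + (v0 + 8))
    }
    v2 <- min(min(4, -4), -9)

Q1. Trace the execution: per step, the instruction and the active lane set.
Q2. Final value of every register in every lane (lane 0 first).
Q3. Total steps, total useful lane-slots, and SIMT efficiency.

step 0: v3 <- lane                   {0,1,2,3,4,5,6,7,8,9,10,11,12,13,14,15}
step 1: v3 <- lane                   {0,1,2,3,4,5,6,7,8,9,10,11,12,13,14,15}
step 2: v0 <- ((v2 - 4) + (-7 * v3)) {0,1,2,3,4,5,6,7,8,9,10,11,12,13,14,15}
step 3: v3 <- ((10 - -1) * v3)       {0,1,2,3,4,5,6,7,8,9,10,11,12,13,14,15}
step 4: eval ((5 // 4) < (lane * 8)) {0,1,2,3,4,5,6,7,8,9,10,11,12,13,14,15}
step 5: v0 <- v3                     {1,2,3,4,5,6,7,8,9,10,11,12,13,14,15}
step 6: v2 <- lane                   {1,2,3,4,5,6,7,8,9,10,11,12,13,14,15}
step 7: v2 <- ((-7 * v2) + (v0 // -2)) {1,2,3,4,5,6,7,8,9,10,11,12,13,14,15}
step 8: v2 <- (lane + (v0 + 8))      {0}
step 9: v2 <- min(min(4, -4), -9)    {0,1,2,3,4,5,6,7,8,9,10,11,12,13,14,15}

Answer: 10 steps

v0: 2,11,22,33,44,55,66,77,88,99,110,121,132,143,154,165
v2: -9,-9,-9,-9,-9,-9,-9,-9,-9,-9,-9,-9,-9,-9,-9,-9
v3: 0,11,22,33,44,55,66,77,88,99,110,121,132,143,154,165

steps = 10; useful = 142; efficiency = 142/160 = 71/80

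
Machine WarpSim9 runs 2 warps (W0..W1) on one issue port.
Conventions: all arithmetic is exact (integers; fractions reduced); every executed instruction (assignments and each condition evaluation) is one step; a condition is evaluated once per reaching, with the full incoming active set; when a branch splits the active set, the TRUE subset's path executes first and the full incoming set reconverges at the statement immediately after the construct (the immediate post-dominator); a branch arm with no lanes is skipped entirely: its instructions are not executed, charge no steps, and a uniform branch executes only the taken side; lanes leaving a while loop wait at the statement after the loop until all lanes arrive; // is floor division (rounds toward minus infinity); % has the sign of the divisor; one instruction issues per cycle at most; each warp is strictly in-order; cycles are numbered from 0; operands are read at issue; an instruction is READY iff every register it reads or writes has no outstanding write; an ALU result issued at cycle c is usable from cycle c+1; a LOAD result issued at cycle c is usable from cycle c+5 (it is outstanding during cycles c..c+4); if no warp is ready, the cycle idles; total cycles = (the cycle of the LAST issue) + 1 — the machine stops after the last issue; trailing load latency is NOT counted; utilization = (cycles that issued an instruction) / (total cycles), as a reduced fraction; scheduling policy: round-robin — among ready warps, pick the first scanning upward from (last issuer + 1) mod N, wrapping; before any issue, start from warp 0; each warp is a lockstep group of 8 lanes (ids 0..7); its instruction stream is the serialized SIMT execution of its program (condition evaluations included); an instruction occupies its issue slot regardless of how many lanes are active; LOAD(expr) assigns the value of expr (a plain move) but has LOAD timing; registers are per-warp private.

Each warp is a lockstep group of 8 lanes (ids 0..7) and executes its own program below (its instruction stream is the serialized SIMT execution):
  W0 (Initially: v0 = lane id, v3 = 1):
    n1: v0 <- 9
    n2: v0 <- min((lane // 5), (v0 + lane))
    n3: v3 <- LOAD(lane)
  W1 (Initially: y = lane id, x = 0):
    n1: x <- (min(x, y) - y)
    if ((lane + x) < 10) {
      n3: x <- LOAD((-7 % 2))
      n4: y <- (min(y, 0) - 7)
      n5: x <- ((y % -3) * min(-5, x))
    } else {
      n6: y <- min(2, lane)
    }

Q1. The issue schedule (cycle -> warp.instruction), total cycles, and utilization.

cycle 0: W0.I0
cycle 1: W1.I0
cycle 2: W0.I1
cycle 3: W1.I1
cycle 4: W0.I2
cycle 5: W1.I2
cycle 6: W1.I3
cycle 7: idle
cycle 8: idle
cycle 9: idle
cycle 10: W1.I4

Answer: 11 cycles, utilization 8/11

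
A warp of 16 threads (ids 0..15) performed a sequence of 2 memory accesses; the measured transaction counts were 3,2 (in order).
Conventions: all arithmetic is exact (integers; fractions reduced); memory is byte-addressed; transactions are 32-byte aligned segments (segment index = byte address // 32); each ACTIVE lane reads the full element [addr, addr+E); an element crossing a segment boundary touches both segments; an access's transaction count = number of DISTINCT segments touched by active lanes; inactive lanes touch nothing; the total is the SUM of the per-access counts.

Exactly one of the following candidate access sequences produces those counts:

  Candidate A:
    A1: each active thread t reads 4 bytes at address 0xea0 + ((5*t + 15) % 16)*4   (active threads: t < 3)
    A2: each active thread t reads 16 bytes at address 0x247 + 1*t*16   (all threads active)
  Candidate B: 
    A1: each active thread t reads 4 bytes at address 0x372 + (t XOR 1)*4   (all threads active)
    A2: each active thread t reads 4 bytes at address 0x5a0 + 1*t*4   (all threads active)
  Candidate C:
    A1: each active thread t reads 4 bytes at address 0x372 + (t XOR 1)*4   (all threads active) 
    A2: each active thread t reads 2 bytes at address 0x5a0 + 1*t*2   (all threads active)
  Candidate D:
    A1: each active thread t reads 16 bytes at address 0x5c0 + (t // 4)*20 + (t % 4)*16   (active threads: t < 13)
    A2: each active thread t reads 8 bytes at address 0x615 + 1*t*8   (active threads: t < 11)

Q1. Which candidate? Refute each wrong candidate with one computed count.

A: A1 gives 2 transactions, not 3
C: A2 gives 1 transaction, not 2
D: A1 gives 4 transactions, not 3
B: all counts match (3,2)

Answer: B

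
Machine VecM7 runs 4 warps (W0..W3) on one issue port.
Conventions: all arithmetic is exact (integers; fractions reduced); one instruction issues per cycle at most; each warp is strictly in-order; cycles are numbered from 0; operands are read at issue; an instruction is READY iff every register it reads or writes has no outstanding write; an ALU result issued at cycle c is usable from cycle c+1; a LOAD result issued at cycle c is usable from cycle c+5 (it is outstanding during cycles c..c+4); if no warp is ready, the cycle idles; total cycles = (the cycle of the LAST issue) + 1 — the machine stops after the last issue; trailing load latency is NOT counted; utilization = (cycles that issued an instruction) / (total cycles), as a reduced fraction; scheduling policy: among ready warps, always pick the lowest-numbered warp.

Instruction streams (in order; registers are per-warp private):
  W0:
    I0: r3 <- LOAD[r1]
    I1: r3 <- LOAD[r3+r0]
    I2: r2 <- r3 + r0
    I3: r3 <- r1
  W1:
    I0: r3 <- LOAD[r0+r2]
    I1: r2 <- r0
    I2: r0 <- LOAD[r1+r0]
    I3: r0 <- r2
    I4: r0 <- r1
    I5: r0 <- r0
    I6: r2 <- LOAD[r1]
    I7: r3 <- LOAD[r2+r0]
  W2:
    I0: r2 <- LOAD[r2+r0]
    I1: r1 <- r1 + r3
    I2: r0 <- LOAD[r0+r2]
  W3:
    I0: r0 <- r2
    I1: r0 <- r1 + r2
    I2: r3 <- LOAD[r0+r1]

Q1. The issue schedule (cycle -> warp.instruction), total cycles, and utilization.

cycle 0: W0.I0
cycle 1: W1.I0
cycle 2: W1.I1
cycle 3: W1.I2
cycle 4: W2.I0
cycle 5: W0.I1
cycle 6: W2.I1
cycle 7: W3.I0
cycle 8: W1.I3
cycle 9: W1.I4
cycle 10: W0.I2
cycle 11: W0.I3
cycle 12: W1.I5
cycle 13: W1.I6
cycle 14: W2.I2
cycle 15: W3.I1
cycle 16: W3.I2
cycle 17: idle
cycle 18: W1.I7

Answer: 19 cycles, utilization 18/19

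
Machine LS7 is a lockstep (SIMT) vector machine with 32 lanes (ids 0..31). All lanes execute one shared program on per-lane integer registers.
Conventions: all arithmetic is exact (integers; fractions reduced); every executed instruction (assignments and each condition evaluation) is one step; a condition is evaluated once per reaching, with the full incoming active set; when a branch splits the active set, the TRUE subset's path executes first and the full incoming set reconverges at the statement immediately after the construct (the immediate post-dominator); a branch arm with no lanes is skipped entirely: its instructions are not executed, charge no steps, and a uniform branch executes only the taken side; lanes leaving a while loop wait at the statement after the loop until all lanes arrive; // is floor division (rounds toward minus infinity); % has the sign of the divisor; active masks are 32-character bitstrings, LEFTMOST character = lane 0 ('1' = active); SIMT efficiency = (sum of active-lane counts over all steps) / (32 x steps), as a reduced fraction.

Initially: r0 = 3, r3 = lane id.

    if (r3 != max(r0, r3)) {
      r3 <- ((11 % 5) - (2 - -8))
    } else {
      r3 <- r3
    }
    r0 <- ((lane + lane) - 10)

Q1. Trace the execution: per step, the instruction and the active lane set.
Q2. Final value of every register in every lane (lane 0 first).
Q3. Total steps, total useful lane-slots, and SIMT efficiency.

step 0: eval (r3 != max(r0, r3))     11111111111111111111111111111111
step 1: r3 <- ((11 % 5) - (2 - -8))  11100000000000000000000000000000
step 2: r3 <- r3                     00011111111111111111111111111111
step 3: r0 <- ((lane + lane) - 10)   11111111111111111111111111111111

Answer: 4 steps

r0: -10,-8,-6,-4,-2,0,2,4,6,8,10,12,14,16,18,20,22,24,26,28,30,32,34,36,38,40,42,44,46,48,50,52
r3: -9,-9,-9,3,4,5,6,7,8,9,10,11,12,13,14,15,16,17,18,19,20,21,22,23,24,25,26,27,28,29,30,31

steps = 4; useful = 96; efficiency = 96/128 = 3/4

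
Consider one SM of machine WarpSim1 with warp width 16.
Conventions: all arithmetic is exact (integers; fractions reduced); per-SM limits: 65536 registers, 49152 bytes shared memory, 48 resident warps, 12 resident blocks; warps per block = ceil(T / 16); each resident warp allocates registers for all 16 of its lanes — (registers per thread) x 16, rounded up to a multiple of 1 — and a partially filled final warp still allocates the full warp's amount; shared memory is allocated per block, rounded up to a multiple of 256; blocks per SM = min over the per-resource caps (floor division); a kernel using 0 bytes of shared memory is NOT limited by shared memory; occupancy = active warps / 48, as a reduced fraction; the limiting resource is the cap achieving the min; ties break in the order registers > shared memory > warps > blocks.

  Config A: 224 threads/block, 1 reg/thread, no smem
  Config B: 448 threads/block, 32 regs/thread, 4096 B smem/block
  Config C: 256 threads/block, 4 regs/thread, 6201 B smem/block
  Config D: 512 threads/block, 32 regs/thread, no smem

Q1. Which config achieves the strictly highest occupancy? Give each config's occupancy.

occupancies: A 7/8, B 7/12, C 1, D 2/3

Answer: C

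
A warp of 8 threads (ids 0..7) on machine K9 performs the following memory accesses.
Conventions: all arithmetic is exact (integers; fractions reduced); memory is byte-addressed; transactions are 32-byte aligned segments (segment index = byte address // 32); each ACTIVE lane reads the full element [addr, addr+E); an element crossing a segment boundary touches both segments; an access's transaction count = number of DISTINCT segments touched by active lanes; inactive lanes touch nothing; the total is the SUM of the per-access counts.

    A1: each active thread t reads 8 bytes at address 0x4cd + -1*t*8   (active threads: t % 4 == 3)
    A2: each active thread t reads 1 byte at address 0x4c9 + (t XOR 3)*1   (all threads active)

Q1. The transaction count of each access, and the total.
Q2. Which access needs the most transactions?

A1: 2 transactions
A2: 1 transaction

Answer: 2,1; total 3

Answer: A1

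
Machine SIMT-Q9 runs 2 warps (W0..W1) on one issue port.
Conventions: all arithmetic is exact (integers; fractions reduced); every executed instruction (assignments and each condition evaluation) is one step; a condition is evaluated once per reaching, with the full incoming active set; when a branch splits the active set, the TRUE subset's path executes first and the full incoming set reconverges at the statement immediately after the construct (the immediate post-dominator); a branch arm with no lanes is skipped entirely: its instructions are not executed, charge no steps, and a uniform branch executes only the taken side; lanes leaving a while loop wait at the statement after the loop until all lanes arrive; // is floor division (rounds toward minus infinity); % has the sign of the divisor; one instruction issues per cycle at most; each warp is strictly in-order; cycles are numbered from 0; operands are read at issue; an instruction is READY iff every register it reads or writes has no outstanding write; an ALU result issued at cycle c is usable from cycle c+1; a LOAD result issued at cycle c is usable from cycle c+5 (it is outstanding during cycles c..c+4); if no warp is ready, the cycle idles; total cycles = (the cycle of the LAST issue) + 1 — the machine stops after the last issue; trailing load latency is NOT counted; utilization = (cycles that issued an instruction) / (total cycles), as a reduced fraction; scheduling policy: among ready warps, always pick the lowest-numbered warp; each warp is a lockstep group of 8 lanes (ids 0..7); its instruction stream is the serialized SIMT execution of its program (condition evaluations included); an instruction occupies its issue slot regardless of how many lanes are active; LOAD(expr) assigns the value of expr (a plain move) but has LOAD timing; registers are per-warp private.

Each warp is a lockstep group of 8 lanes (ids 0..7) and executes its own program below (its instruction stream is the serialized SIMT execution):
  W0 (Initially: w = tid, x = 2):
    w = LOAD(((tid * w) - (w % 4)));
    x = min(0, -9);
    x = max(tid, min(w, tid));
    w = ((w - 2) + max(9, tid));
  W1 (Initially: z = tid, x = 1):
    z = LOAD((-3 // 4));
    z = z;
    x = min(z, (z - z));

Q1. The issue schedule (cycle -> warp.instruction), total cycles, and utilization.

cycle 0: W0.I0
cycle 1: W0.I1
cycle 2: W1.I0
cycle 3: idle
cycle 4: idle
cycle 5: W0.I2
cycle 6: W0.I3
cycle 7: W1.I1
cycle 8: W1.I2

Answer: 9 cycles, utilization 7/9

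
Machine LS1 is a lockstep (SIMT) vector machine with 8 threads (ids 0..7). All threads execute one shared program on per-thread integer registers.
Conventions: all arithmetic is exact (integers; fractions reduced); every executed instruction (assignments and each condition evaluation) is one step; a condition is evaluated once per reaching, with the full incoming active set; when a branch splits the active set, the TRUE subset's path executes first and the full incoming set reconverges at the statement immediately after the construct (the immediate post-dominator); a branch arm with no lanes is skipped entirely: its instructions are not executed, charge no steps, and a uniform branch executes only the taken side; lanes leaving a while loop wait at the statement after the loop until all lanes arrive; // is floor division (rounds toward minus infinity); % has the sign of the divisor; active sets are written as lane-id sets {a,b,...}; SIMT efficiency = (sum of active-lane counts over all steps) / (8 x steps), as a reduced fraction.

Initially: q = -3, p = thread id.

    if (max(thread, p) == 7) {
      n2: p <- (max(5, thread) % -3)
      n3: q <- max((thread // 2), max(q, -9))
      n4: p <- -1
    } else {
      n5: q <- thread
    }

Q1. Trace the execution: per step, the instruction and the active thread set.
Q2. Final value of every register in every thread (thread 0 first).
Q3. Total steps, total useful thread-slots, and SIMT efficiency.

step 0: eval (max(thread, p) == 7)   {0,1,2,3,4,5,6,7}
step 1: p <- (max(5, thread) % -3)   {7}
step 2: q <- max((thread // 2), max(q, -9)) {7}
step 3: p <- -1                      {7}
step 4: q <- thread                  {0,1,2,3,4,5,6}

Answer: 5 steps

q: 0,1,2,3,4,5,6,3
p: 0,1,2,3,4,5,6,-1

steps = 5; useful = 18; efficiency = 18/40 = 9/20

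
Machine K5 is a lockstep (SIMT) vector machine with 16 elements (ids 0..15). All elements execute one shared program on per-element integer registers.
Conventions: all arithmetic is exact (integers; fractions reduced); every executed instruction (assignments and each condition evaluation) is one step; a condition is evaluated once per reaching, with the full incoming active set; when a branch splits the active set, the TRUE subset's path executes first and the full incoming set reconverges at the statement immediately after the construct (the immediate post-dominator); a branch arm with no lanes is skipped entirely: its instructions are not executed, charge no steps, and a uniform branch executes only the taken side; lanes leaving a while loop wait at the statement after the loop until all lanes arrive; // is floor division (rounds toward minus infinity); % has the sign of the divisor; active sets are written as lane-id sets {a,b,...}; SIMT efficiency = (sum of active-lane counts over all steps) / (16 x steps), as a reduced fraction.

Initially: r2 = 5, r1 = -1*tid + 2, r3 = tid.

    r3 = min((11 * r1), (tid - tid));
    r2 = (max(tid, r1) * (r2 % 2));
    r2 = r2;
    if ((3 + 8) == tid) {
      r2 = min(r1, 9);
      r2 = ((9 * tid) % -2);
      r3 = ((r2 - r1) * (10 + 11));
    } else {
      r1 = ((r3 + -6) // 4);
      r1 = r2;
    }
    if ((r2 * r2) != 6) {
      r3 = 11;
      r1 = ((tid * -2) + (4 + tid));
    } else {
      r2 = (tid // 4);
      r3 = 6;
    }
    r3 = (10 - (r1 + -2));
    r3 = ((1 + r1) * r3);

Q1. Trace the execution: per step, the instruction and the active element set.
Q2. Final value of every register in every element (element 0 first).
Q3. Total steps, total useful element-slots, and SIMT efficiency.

step 0: r3 <- min((11 * r1), (tid - tid)) {0,1,2,3,4,5,6,7,8,9,10,11,12,13,14,15}
step 1: r2 <- (max(tid, r1) * (r2 % 2)) {0,1,2,3,4,5,6,7,8,9,10,11,12,13,14,15}
step 2: r2 <- r2                     {0,1,2,3,4,5,6,7,8,9,10,11,12,13,14,15}
step 3: eval ((3 + 8) == tid)        {0,1,2,3,4,5,6,7,8,9,10,11,12,13,14,15}
step 4: r2 <- min(r1, 9)             {11}
step 5: r2 <- ((9 * tid) % -2)       {11}
step 6: r3 <- ((r2 - r1) * (10 + 11)) {11}
step 7: r1 <- ((r3 + -6) // 4)       {0,1,2,3,4,5,6,7,8,9,10,12,13,14,15}
step 8: r1 <- r2                     {0,1,2,3,4,5,6,7,8,9,10,12,13,14,15}
step 9: eval ((r2 * r2) != 6)        {0,1,2,3,4,5,6,7,8,9,10,11,12,13,14,15}
step 10: r3 <- 11                     {0,1,2,3,4,5,6,7,8,9,10,11,12,13,14,15}
step 11: r1 <- ((tid * -2) + (4 + tid)) {0,1,2,3,4,5,6,7,8,9,10,11,12,13,14,15}
step 12: r3 <- (10 - (r1 + -2))       {0,1,2,3,4,5,6,7,8,9,10,11,12,13,14,15}
step 13: r3 <- ((1 + r1) * r3)        {0,1,2,3,4,5,6,7,8,9,10,11,12,13,14,15}

Answer: 14 steps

r2: 2,1,2,3,4,5,6,7,8,9,10,-1,12,13,14,15
r1: 4,3,2,1,0,-1,-2,-3,-4,-5,-6,-7,-8,-9,-10,-11
r3: 40,36,30,22,12,0,-14,-30,-48,-68,-90,-114,-140,-168,-198,-230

steps = 14; useful = 177; efficiency = 177/224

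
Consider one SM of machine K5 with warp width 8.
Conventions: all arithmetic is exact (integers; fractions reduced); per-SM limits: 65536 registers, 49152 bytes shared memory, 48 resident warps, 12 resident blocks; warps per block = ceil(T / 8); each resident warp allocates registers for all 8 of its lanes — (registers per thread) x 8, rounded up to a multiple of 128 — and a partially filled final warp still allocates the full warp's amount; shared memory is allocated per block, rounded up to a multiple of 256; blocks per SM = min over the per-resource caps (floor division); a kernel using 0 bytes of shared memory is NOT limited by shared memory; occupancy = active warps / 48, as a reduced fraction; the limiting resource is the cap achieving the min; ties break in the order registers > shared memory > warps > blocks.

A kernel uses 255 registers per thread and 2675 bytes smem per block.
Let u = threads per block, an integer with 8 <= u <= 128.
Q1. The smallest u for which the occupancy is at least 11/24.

Answer: u = 9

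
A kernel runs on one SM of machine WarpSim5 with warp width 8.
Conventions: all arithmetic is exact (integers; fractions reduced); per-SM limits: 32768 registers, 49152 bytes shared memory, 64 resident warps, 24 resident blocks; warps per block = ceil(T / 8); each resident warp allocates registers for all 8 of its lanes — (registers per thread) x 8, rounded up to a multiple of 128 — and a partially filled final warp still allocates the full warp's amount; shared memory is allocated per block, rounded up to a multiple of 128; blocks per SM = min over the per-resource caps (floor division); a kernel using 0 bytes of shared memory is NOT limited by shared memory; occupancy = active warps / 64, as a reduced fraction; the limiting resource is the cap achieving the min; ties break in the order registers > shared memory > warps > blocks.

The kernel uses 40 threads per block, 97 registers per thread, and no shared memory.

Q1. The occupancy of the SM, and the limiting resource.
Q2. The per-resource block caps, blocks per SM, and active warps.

Answer: occupancy 35/64, limited by registers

registers: 7 blocks
shared memory: no limit (kernel uses none)
warps: 12 blocks
blocks: 24 blocks

Answer: 7 blocks, 35 active warps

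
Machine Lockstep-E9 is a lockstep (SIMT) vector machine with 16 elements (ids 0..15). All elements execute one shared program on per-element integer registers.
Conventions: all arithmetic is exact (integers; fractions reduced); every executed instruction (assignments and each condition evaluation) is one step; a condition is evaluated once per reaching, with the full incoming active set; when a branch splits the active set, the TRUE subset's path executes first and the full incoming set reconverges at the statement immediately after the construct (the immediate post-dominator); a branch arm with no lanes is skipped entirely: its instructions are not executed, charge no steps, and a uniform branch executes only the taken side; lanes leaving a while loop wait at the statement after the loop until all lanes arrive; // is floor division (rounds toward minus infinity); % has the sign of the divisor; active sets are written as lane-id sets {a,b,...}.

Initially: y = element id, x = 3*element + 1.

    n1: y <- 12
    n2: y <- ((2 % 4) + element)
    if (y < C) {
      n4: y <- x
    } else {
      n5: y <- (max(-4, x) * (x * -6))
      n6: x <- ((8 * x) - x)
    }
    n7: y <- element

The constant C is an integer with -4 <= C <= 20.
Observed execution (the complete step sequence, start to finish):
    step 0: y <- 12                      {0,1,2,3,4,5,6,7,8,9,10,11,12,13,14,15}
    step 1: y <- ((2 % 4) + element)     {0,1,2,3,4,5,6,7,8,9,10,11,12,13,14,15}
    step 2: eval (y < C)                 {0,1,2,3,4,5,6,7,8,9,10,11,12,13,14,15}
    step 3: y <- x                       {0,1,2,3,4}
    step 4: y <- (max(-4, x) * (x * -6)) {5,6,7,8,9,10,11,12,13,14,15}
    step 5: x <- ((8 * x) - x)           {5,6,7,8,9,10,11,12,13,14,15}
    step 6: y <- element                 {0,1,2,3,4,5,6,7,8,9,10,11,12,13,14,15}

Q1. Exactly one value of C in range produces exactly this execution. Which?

Answer: C = 7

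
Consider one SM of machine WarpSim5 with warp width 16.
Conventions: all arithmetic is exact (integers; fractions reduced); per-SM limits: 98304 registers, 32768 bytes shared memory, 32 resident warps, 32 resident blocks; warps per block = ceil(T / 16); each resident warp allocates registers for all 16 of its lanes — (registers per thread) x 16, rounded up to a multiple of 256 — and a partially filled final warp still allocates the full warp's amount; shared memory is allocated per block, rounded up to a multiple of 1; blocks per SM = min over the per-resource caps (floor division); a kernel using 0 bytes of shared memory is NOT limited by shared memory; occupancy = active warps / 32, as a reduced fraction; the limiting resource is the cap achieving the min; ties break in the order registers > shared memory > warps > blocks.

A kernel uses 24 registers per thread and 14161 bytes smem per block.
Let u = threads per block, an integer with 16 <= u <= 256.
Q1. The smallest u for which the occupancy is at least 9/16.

Answer: u = 129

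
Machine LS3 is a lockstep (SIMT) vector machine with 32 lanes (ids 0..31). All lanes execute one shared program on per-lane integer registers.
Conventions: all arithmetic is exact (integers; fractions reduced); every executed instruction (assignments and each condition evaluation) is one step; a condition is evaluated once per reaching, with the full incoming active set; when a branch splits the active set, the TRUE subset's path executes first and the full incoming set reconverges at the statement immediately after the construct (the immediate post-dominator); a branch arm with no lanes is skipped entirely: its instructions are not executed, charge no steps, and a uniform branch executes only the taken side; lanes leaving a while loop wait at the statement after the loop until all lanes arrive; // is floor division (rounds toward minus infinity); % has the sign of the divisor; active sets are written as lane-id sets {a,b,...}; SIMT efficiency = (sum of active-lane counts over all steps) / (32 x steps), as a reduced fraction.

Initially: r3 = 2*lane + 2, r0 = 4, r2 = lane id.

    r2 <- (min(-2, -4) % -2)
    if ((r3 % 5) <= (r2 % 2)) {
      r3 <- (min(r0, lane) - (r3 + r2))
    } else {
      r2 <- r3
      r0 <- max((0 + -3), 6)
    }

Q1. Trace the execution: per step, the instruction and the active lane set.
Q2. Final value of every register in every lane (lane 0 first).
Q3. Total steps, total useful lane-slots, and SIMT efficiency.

step 0: r2 <- (min(-2, -4) % -2)     {0,1,2,3,4,5,6,7,8,9,10,11,12,13,14,15,16,17,18,19,20,21,22,23,24,25,26,27,28,29,30,31}
step 1: eval ((r3 % 5) <= (r2 % 2))  {0,1,2,3,4,5,6,7,8,9,10,11,12,13,14,15,16,17,18,19,20,21,22,23,24,25,26,27,28,29,30,31}
step 2: r3 <- (min(r0, lane) - (r3 + r2)) {4,9,14,19,24,29}
step 3: r2 <- r3                     {0,1,2,3,5,6,7,8,10,11,12,13,15,16,17,18,20,21,22,23,25,26,27,28,30,31}
step 4: r0 <- max((0 + -3), 6)       {0,1,2,3,5,6,7,8,10,11,12,13,15,16,17,18,20,21,22,23,25,26,27,28,30,31}

Answer: 5 steps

r3: 2,4,6,8,-6,12,14,16,18,-16,22,24,26,28,-26,32,34,36,38,-36,42,44,46,48,-46,52,54,56,58,-56,62,64
r0: 6,6,6,6,4,6,6,6,6,4,6,6,6,6,4,6,6,6,6,4,6,6,6,6,4,6,6,6,6,4,6,6
r2: 2,4,6,8,0,12,14,16,18,0,22,24,26,28,0,32,34,36,38,0,42,44,46,48,0,52,54,56,58,0,62,64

steps = 5; useful = 122; efficiency = 122/160 = 61/80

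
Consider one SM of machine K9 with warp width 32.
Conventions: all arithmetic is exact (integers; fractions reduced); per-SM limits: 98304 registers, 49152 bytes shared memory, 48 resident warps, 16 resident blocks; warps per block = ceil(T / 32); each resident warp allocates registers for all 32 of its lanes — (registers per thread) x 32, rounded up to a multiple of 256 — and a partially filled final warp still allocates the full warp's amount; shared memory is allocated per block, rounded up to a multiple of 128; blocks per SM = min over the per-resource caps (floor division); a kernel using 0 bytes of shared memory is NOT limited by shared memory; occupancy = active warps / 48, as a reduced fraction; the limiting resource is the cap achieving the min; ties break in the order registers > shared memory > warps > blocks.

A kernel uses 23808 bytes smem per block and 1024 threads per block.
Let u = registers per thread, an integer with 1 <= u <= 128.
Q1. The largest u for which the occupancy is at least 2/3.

Answer: u = 96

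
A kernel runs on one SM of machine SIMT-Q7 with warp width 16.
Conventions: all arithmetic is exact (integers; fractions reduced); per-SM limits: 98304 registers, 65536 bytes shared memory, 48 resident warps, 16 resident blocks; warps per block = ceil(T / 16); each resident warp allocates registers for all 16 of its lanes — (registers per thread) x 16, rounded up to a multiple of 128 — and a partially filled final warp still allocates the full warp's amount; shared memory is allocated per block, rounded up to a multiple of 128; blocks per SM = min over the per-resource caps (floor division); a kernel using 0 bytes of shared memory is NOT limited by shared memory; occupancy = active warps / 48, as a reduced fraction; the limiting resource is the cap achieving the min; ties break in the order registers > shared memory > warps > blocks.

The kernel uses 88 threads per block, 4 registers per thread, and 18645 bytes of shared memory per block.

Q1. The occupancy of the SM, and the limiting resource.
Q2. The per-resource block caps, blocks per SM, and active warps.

Answer: occupancy 3/8, limited by shared memory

registers: 128 blocks
shared memory: 3 blocks
warps: 8 blocks
blocks: 16 blocks

Answer: 3 blocks, 18 active warps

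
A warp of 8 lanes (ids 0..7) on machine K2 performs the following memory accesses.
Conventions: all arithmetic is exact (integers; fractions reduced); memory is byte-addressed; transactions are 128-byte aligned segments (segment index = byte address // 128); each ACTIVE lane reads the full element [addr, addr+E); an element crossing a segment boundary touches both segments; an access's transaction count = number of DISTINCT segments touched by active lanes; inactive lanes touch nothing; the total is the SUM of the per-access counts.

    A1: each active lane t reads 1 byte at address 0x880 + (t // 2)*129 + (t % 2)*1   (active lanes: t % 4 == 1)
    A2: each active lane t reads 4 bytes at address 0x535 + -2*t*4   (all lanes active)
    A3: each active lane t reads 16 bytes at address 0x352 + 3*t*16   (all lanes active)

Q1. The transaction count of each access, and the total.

A1: 2 transactions
A2: 2 transactions
A3: 4 transactions

Answer: 2,2,4; total 8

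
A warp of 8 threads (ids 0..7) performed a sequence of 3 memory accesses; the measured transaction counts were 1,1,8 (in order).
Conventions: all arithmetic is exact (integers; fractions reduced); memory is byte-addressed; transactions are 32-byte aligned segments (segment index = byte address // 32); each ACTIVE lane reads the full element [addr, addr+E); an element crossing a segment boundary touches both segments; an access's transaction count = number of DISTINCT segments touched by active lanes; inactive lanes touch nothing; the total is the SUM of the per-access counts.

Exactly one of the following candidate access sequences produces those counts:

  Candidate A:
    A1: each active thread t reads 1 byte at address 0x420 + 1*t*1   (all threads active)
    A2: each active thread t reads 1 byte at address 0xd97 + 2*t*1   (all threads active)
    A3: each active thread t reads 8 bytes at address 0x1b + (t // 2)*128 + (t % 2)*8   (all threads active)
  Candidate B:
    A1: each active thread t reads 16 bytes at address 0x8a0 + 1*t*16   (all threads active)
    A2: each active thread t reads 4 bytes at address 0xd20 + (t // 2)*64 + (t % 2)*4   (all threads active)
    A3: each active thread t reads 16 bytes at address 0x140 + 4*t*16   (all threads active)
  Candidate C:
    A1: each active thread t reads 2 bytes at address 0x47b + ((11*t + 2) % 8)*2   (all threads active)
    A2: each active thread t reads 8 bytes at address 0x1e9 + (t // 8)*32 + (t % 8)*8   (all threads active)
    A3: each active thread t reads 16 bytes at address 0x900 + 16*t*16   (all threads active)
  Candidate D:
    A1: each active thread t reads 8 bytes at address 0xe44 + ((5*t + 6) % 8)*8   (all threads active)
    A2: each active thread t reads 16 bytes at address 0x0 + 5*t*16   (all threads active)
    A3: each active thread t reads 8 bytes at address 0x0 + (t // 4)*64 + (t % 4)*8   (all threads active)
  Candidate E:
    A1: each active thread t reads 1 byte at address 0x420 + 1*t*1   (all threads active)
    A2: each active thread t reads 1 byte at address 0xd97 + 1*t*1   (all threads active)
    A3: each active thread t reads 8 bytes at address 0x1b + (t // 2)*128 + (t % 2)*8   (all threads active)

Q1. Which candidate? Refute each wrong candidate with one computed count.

A: A2 gives 2 transactions, not 1
B: A1 gives 4 transactions, not 1
C: A1 gives 2 transactions, not 1
D: A1 gives 3 transactions, not 1
E: all counts match (1,1,8)

Answer: E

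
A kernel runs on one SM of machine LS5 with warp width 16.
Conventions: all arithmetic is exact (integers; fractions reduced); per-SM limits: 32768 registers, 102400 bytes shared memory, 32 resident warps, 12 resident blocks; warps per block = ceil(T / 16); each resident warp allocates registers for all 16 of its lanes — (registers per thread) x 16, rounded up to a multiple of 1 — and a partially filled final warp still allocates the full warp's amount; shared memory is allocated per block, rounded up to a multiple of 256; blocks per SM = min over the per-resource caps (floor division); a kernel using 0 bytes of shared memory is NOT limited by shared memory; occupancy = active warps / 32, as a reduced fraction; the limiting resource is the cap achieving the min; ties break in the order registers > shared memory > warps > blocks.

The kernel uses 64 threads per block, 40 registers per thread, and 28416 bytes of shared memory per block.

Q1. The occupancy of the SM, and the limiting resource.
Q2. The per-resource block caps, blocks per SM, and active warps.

Answer: occupancy 3/8, limited by shared memory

registers: 12 blocks
shared memory: 3 blocks
warps: 8 blocks
blocks: 12 blocks

Answer: 3 blocks, 12 active warps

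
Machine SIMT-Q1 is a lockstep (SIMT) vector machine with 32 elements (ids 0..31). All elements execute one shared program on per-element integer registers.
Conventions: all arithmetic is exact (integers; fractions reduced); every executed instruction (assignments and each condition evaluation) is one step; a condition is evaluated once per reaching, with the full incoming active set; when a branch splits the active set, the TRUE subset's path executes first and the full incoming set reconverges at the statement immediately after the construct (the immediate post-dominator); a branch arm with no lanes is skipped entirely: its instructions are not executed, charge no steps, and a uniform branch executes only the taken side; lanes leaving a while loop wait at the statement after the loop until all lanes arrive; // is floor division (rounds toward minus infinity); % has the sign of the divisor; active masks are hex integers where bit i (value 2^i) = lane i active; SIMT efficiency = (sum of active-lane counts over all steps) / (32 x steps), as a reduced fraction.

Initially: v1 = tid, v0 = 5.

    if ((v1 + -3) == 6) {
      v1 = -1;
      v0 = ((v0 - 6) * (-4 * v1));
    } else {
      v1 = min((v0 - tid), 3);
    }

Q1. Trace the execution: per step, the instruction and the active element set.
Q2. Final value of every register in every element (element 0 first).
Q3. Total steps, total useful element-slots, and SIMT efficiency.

step 0: eval ((v1 + -3) == 6)        0xffffffff
step 1: v1 <- -1                     0x00000200
step 2: v0 <- ((v0 - 6) * (-4 * v1)) 0x00000200
step 3: v1 <- min((v0 - tid), 3)     0xfffffdff

Answer: 4 steps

v1: 3,3,3,2,1,0,-1,-2,-3,-1,-5,-6,-7,-8,-9,-10,-11,-12,-13,-14,-15,-16,-17,-18,-19,-20,-21,-22,-23,-24,-25,-26
v0: 5,5,5,5,5,5,5,5,5,-4,5,5,5,5,5,5,5,5,5,5,5,5,5,5,5,5,5,5,5,5,5,5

steps = 4; useful = 65; efficiency = 65/128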